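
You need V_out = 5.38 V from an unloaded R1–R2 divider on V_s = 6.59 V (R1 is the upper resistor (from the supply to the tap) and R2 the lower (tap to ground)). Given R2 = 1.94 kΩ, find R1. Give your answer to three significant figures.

R1 ≈ 0.436 kΩ

V_out/V_s = R2/(R1+R2) = 0.8164.
So R1 = R2 · (V_s/V_out − 1) = 1.94 × (6.59/5.38 − 1) = 1.94 × 0.2249 = 0.4363 kΩ.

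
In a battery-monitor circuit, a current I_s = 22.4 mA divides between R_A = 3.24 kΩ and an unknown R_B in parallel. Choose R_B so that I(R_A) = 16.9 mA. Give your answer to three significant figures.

In a two-way split, I_A/I_s = R_B/(R_A + R_B).
16.9/22.4 = R_B/(R_A + R_B) → R_B = R_A · (0.7545)/(1 − 0.7545) = 3.24 × 3.073 = 9.956 kΩ.

R_B ≈ 9.96 kΩ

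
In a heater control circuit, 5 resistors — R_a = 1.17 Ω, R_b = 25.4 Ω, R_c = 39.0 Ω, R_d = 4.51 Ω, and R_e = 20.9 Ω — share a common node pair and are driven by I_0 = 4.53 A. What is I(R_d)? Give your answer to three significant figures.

Total conductance ΣG = 1/1.17 + 1/25.4 + 1/39.0 + 1/4.51 + 1/20.9 = 1.189 (units of 1/Ω).
By the current-divider rule, I = I_0 · G_k/ΣG = 4.53 × 0.1864 = 0.8446 A.

I ≈ 0.845 A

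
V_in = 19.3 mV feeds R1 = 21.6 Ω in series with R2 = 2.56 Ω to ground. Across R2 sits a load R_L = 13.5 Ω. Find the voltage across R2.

V_out ≈ 1.75 mV

The load sits in parallel with R2, giving an effective lower resistance R2' = R2·R_L/(R2+R_L) = 2.152 Ω.
Then V_out = V_in · R2'/(R1 + R2') = 19.3 × 2.152/23.75 = 1.749 mV.
(Unloaded it would be 2.05 mV; the load pulls it down.)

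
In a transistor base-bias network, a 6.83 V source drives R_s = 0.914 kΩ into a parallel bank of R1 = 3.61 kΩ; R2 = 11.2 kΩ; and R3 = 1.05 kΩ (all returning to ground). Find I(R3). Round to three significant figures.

Combine the parallel branches: R_p = (1/3.61 + 1/11.2 + 1/1.05)⁻¹ = 0.7583 kΩ.
Node voltage V_A = V_s · R_p/(R_s + R_p) = 6.83 × 0.4535 = 3.097 V.
I(R3) = V_A / R3 = 3.097/1.05 = 2.950 mA.

I ≈ 2.95 mA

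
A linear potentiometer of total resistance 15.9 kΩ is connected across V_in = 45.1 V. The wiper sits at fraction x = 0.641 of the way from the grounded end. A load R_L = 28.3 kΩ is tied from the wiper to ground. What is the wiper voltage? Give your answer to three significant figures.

V_out ≈ 25.6 V

The pot divides into 5.708 kΩ above the wiper and 10.19 kΩ below.
R_L loads the lower segment: effective lower R = 7.493 kΩ.
Loaded-divider output: V_out = 45.1 × 0.5676 = 25.60 V.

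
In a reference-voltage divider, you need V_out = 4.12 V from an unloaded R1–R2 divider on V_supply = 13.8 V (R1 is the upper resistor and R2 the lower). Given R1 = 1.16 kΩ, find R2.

R2 ≈ 0.494 kΩ

Required fraction k = V_out/V_supply = 0.2986.
R2 = R1 · 0.2986/(1 − 0.2986) = 0.4937 kΩ.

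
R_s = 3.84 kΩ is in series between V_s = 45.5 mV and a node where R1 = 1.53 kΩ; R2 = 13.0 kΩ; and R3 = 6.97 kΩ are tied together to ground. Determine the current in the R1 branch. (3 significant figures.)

Parallel bank: R_p = 1/(1/1.53 + 1/13.0 + 1/6.97) = 1.144 kΩ.
V_A = 45.5 × 1.144/4.984 = 10.45 mV.
Branch current I = V_A/R1 = 10.45/1.53 = 6.827 µA.
(Equivalently: I_total = 9.129 µA, then current-divider fraction G_k/ΣG = 0.7478.)

I ≈ 6.83 µA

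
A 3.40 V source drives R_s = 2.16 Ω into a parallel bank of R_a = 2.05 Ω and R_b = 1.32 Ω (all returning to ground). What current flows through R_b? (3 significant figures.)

Equivalent of the parallel group: R_p = 0.8030 Ω.
V_A by voltage divider: V_A = 3.40 × 0.8030/(2.16 + 0.8030) = 0.9214 V.
I(R_b) = V_A / R_b = 0.9214/1.32 = 0.6980 A.

I ≈ 0.698 A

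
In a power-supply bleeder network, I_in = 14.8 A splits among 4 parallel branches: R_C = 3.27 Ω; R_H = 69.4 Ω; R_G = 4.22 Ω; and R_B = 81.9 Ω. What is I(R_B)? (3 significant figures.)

Total conductance ΣG = 1/3.27 + 1/69.4 + 1/4.22 + 1/81.9 = 0.5694 (units of 1/Ω).
Current divider: I(R_B) = I_in · G_k/ΣG = 14.8 × (0.01221/0.5694) = 14.8 × 0.02144 = 0.3174 A.

I ≈ 0.317 A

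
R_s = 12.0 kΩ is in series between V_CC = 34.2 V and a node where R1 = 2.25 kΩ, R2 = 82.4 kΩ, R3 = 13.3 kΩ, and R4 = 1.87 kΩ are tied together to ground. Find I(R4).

I ≈ 1.33 mA

Combine the parallel branches: R_p = (1/2.25 + 1/82.4 + 1/13.3 + 1/1.87)⁻¹ = 0.9376 kΩ.
Node voltage V_A = V_CC · R_p/(R_s + R_p) = 34.2 × 0.07247 = 2.479 V.
Branch current I = V_A/R4 = 2.479/1.87 = 1.325 mA.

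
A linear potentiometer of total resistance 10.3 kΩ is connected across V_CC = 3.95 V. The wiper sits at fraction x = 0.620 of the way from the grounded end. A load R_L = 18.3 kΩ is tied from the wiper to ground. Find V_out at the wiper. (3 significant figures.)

V_out ≈ 2.16 V

Split the track: R_lower = x·R_p = 6.386 kΩ, R_upper = (1−x)·R_p = 3.914 kΩ.
(x·R_p) ‖ R_L = 4.734 kΩ.
Loaded-divider output: V_out = 3.95 × 0.5474 = 2.162 V.
(Unloaded: V_out = x·V_CC = 2.45 V.)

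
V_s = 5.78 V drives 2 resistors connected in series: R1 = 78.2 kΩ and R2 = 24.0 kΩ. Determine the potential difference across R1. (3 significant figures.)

Series total: ΣR = 78.2 + 24.0 = 102.2 kΩ.
By the voltage-divider rule, V = 5.78 × 78.20/102.2 = 4.423 V.

V ≈ 4.42 V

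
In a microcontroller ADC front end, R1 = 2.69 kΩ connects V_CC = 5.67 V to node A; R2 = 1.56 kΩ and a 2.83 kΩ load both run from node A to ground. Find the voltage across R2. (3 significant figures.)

First combine the lower leg with the load: R2 ‖ R_L = 1.006 kΩ.
Now apply the divider: V_out = 5.67 × 0.2721 = 1.543 V.
(Unloaded it would be 2.08 V; the load pulls it down.)

V_out ≈ 1.54 V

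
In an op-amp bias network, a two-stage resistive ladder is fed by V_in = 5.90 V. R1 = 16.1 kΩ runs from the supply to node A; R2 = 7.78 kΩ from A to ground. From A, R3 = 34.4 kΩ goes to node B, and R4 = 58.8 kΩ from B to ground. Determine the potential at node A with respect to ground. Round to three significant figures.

V_A ≈ 1.82 V

Looking into the second stage from A: R3 + R4 = 93.20 kΩ appears in parallel with R2.
Effective lower resistance at A: R2 ‖ 93.20 = 7.181 kΩ.
First divider: V_A = V_in · 7.181/(16.1 + 7.181) = 1.820 V.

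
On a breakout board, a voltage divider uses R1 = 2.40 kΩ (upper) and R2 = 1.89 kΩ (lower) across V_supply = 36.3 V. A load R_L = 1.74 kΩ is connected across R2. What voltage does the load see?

R2 ‖ R_L = (1.89 × 1.74)/(1.89 + 1.74) = 0.9060 kΩ.
Now apply the divider: V_out = 36.3 × 0.2740 = 9.948 V.
(Unloaded it would be 16.0 V; the load pulls it down.)

V_out ≈ 9.95 V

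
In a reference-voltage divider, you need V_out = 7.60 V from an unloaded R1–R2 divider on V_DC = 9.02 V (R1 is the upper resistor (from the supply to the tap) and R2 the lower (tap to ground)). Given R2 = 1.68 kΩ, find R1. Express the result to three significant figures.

R1 ≈ 0.314 kΩ

The divider ratio is R2/(R1+R2) = 7.60/9.02 = 0.8426.
Rearranging, R1 = R2·(1−k)/k = 1.68 × 0.1868 = 0.3139 kΩ.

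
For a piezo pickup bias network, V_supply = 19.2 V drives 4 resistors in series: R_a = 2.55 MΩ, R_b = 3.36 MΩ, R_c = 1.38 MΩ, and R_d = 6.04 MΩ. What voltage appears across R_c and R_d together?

V ≈ 10.7 V

Series total: ΣR = 2.55 + 3.36 + 1.38 + 6.04 = 13.33 MΩ.
R_{R_c..R_d} = 1.38 + 6.04 = 7.420 MΩ.
By the voltage-divider rule, V = 19.2 × 7.420/13.33 = 10.69 V.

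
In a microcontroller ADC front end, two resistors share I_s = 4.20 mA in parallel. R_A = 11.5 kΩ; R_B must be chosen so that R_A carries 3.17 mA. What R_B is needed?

R_B ≈ 35.4 kΩ

In a two-way split, I_A/I_s = R_B/(R_A + R_B).
With f = 0.7548, R_B = R_A · f/(1−f) = 11.5 × 3.078 = 35.39 kΩ.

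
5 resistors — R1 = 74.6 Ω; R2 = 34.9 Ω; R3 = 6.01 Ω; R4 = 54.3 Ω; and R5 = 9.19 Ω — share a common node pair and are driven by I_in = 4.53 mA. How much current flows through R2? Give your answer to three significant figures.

Conductances: ΣG = 1/74.6 + 1/34.9 + 1/6.01 + 1/54.3 + 1/9.19 = 0.3357 (1/Ω).
By the current-divider rule, I = I_in · G_k/ΣG = 4.53 × 0.08536 = 0.3867 mA.

I ≈ 0.387 mA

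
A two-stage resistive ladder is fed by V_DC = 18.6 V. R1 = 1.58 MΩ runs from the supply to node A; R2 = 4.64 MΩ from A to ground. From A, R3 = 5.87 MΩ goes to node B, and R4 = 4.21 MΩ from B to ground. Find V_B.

V_B ≈ 5.19 V

Looking into the second stage from A: R3 + R4 = 10.08 MΩ appears in parallel with R2.
Effective lower resistance at A: R2 ‖ 10.08 = 3.177 MΩ.
So V_A = 18.6 × 0.6679 = 12.42 V.
Then the unloaded second divider: V_B = V_A × R4/(R3+R4) = 12.42 × 0.4177 = 5.188 V.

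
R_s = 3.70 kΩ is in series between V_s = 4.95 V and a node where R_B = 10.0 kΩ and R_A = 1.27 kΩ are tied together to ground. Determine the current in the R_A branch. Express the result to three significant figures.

Parallel bank: R_p = 1/(1/10.0 + 1/1.27) = 1.127 kΩ.
V_A = 4.95 × 1.127/4.827 = 1.156 V.
Branch current I = V_A/R_A = 1.156/1.27 = 0.9099 mA.

I ≈ 0.910 mA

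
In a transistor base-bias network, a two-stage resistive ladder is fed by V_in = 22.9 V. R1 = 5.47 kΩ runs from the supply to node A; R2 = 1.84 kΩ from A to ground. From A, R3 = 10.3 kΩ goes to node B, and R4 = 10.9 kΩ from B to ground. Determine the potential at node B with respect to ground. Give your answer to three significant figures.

V_B ≈ 2.78 V

Looking into the second stage from A: R3 + R4 = 21.20 kΩ appears in parallel with R2.
R2 ‖ (R3+R4) = 1.693 kΩ.
So V_A = 22.9 × 0.2364 = 5.413 V.
Then the unloaded second divider: V_B = V_A × R4/(R3+R4) = 5.413 × 0.5142 = 2.783 V.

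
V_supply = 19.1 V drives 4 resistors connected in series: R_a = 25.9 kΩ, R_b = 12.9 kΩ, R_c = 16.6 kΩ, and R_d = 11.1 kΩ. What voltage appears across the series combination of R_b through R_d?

V ≈ 11.7 V

Total series resistance ΣR = 25.9 + 12.9 + 16.6 + 11.1 = 66.50 kΩ.
R_{R_b..R_d} = 12.9 + 16.6 + 11.1 = 40.60 kΩ.
V = V_supply · R/ΣR = 19.1 × 0.6105 = 11.66 V.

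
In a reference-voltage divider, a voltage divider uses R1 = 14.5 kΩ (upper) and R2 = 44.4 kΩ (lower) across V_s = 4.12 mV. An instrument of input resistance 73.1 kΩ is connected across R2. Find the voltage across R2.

The load sits in parallel with R2, giving an effective lower resistance R2' = R2·R_L/(R2+R_L) = 27.62 kΩ.
Now apply the divider: V_out = 4.12 × 0.6558 = 2.702 mV.

V_out ≈ 2.70 mV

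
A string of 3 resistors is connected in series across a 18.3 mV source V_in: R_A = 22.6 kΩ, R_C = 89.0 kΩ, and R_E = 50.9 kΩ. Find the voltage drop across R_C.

Total series resistance ΣR = 22.6 + 89.0 + 50.9 = 162.5 kΩ.
Voltage divider: V = V_in · (89.00 / 162.5) = 18.3 × 0.5477 = 10.02 mV.

V ≈ 10.0 mV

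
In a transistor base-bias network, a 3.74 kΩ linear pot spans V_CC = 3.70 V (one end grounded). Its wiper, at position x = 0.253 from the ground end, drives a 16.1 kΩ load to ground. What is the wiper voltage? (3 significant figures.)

V_out ≈ 0.897 V

The pot divides into 2.794 kΩ above the wiper and 0.9462 kΩ below.
Lower segment in parallel with the load: 0.9462 ‖ 16.1 = 0.8937 kΩ.
Then V_out = V_CC · 0.8937/(2.794 + 0.8937) = 0.8967 V.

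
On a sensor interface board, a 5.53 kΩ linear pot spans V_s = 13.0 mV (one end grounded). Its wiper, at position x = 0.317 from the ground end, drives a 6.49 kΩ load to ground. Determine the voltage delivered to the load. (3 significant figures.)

V_out ≈ 3.48 mV

The pot divides into 3.777 kΩ above the wiper and 1.753 kΩ below.
Lower segment in parallel with the load: 1.753 ‖ 6.49 = 1.380 kΩ.
Then V_out = V_s · 1.380/(3.777 + 1.380) = 3.479 mV.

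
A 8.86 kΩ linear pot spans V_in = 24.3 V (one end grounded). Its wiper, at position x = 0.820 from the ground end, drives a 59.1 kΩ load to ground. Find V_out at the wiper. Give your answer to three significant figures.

V_out ≈ 19.5 V

The pot divides into 1.595 kΩ above the wiper and 7.265 kΩ below.
R_L loads the lower segment: effective lower R = 6.470 kΩ.
V_out = 24.3 × 6.470/(1.595 + 6.470) = 19.49 V.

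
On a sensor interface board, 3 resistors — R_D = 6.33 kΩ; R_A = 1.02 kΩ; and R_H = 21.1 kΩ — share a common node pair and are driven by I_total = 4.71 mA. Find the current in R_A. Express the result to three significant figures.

I ≈ 3.89 mA

ΣG = 1/6.33 + 1/1.02 + 1/21.1 = 1.186.
By the current-divider rule, I = I_total · G_k/ΣG = 4.71 × 0.8268 = 3.894 mA.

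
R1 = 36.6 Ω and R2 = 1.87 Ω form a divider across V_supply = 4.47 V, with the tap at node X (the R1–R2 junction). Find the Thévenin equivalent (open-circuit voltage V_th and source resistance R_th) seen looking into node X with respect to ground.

V_th ≈ 0.217 V, R_th ≈ 1.78 Ω

With X open, the divider is unloaded: V_th = 4.47 × 1.87/38.47 = 0.2173 V.
With V_supply suppressed (replaced by a short), R_th = R1 ‖ R2 = (36.60 × 1.87)/(36.60 + 1.87) = 1.779 Ω.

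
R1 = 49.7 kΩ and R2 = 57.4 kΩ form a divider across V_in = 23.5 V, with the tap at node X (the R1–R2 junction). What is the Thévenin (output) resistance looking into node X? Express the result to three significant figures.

R_th ≈ 26.6 kΩ

With V_in suppressed (replaced by a short), R_th = R1 ‖ R2 = (49.70 × 57.4)/(49.70 + 57.4) = 26.64 kΩ.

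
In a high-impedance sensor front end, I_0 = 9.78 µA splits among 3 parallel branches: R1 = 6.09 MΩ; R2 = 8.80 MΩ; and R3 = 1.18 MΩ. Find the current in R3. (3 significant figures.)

ΣG = 1/6.09 + 1/8.80 + 1/1.18 = 1.125.
Current divider: I(R3) = I_0 · G_k/ΣG = 9.78 × (0.8475/1.125) = 9.78 × 0.7531 = 7.365 µA.

I ≈ 7.37 µA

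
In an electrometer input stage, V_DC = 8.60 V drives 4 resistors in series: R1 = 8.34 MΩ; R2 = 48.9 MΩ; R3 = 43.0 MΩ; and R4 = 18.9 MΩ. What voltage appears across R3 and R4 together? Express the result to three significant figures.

V ≈ 4.47 V

ΣR = 8.34 + 48.9 + 43.0 + 18.9 = 119.1 MΩ.
R_{R3..R4} = 43.0 + 18.9 = 61.90 MΩ.
Voltage divider: V = V_DC · (61.90 / 119.1) = 8.60 × 0.5196 = 4.468 V.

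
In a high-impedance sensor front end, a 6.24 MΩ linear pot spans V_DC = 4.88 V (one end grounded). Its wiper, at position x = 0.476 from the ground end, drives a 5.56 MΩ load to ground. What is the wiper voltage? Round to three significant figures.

V_out ≈ 1.81 V

The pot divides into 3.270 MΩ above the wiper and 2.970 MΩ below.
Lower segment in parallel with the load: 2.970 ‖ 5.56 = 1.936 MΩ.
Loaded-divider output: V_out = 4.88 × 0.3719 = 1.815 V.
(Unloaded: V_out = x·V_DC = 2.32 V.)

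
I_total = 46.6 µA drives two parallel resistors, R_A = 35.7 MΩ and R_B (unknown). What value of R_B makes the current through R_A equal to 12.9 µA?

R_B ≈ 13.7 MΩ

In a two-way split, I_A/I_total = R_B/(R_A + R_B).
With f = 0.2768, R_B = R_A · f/(1−f) = 35.7 × 0.3828 = 13.67 MΩ.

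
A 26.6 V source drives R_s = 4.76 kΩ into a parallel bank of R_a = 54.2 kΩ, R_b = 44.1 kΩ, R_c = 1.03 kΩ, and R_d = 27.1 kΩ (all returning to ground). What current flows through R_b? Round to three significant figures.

I ≈ 0.101 mA

Equivalent of the parallel group: R_p = 0.9534 kΩ.
V_A by voltage divider: V_A = 26.6 × 0.9534/(4.76 + 0.9534) = 4.439 V.
Branch current I = V_A/R_b = 4.439/44.1 = 0.1007 mA.
(Check via current divider: I_total = 4.656 mA; share G_k/ΣG = 0.02162 → same result.)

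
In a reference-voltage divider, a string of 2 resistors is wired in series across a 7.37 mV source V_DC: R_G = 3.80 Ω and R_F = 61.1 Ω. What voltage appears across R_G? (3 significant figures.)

Series total: ΣR = 3.80 + 61.1 = 64.90 Ω.
By the voltage-divider rule, V = 7.37 × 3.800/64.90 = 0.4315 mV.

V ≈ 0.432 mV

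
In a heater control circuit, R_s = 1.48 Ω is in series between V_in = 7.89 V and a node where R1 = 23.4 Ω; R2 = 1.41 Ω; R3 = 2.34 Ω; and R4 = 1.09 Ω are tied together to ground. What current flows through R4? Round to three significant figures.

Combine the parallel branches: R_p = (1/23.4 + 1/1.41 + 1/2.34 + 1/1.09)⁻¹ = 0.4769 Ω.
V_A = 7.89 × 0.4769/1.957 = 1.923 V.
I(R4) = V_A / R4 = 1.923/1.09 = 1.764 A.
(Equivalently: I_total = 4.032 A, then current-divider fraction G_k/ΣG = 0.4376.)

I ≈ 1.76 A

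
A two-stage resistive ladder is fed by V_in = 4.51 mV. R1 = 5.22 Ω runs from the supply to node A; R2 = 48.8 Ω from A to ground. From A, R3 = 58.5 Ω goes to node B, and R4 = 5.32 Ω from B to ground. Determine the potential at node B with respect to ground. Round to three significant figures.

V_B ≈ 0.316 mV

Looking into the second stage from A: R3 + R4 = 63.82 Ω appears in parallel with R2.
R2 ‖ (R3+R4) = 27.65 Ω.
So V_A = 4.51 × 0.8412 = 3.794 mV.
V_B = V_A × 0.08336 = 0.3163 mV.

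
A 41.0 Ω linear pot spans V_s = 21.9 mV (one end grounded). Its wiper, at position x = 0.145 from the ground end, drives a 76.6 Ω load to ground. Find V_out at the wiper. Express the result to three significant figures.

The pot divides into 35.05 Ω above the wiper and 5.945 Ω below.
Lower segment in parallel with the load: 5.945 ‖ 76.6 = 5.517 Ω.
Loaded-divider output: V_out = 21.9 × 0.1360 = 2.978 mV.

V_out ≈ 2.98 mV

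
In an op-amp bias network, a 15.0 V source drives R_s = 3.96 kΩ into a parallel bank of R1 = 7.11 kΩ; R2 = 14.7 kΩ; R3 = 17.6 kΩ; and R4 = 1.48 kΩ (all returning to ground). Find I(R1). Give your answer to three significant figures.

I ≈ 0.446 mA

Equivalent of the parallel group: R_p = 1.063 kΩ.
V_A = 15.0 × 1.063/5.023 = 3.173 V.
I(R1) = V_A / R1 = 3.173/7.11 = 0.4463 mA.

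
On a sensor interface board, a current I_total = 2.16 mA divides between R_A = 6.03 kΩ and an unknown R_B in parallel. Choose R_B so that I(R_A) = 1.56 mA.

In a two-way split, I_A/I_total = R_B/(R_A + R_B).
1.56/2.16 = R_B/(R_A + R_B) → R_B = R_A · (0.7222)/(1 − 0.7222) = 6.03 × 2.600 = 15.68 kΩ.

R_B ≈ 15.7 kΩ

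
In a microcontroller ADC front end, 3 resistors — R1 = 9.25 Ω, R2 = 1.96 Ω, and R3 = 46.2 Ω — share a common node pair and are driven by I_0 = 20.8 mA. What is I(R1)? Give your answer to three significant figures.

Conductances: ΣG = 1/9.25 + 1/1.96 + 1/46.2 = 0.6400 (1/Ω).
Current divider: I(R1) = I_0 · G_k/ΣG = 20.8 × (0.1081/0.6400) = 20.8 × 0.1689 = 3.514 mA.

I ≈ 3.51 mA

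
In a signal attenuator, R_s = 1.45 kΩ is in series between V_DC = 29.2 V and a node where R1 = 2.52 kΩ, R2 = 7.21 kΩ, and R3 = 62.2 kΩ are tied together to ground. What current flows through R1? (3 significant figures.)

Combine the parallel branches: R_p = (1/2.52 + 1/7.21 + 1/62.2)⁻¹ = 1.813 kΩ.
V_A by voltage divider: V_A = 29.2 × 1.813/(1.45 + 1.813) = 16.22 V.
Branch current I = V_A/R1 = 16.22/2.52 = 6.438 mA.
(Check via current divider: I_total = 8.949 mA; share G_k/ΣG = 0.7194 → same result.)

I ≈ 6.44 mA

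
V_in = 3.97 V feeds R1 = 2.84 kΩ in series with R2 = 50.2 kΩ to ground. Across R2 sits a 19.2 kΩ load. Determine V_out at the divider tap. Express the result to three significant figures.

V_out ≈ 3.30 V

R2 ‖ R_L = (50.2 × 19.2)/(50.2 + 19.2) = 13.89 kΩ.
Now apply the divider: V_out = 3.97 × 0.8302 = 3.296 V.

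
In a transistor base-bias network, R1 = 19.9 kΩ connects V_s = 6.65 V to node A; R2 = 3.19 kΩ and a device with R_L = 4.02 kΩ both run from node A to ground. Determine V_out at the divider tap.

V_out ≈ 0.546 V

The load sits in parallel with R2, giving an effective lower resistance R2' = R2·R_L/(R2+R_L) = 1.779 kΩ.
Now apply the divider: V_out = 6.65 × 0.08204 = 0.5456 V.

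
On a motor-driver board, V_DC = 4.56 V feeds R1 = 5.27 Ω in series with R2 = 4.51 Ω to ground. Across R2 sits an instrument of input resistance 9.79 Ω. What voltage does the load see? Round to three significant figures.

First combine the lower leg with the load: R2 ‖ R_L = 3.088 Ω.
Voltage divider with the loaded lower leg: V_out = 4.56 × 3.088/(5.27 + 3.088) = 4.56 × 0.3694 = 1.685 V.

V_out ≈ 1.68 V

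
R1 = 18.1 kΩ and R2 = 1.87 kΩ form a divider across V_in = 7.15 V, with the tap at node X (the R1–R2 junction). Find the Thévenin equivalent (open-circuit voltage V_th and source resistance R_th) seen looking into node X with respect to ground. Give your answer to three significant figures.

V_th ≈ 0.670 V, R_th ≈ 1.69 kΩ

With X open, the divider is unloaded: V_th = 7.15 × 1.87/19.97 = 0.6695 V.
Zeroing V_in shorts the top of R1 to ground, so R_th = R1 ‖ R2 = 1.695 kΩ.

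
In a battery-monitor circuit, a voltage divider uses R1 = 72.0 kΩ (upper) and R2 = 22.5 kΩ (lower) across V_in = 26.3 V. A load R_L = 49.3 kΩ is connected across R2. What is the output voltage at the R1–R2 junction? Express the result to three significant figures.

R2 ‖ R_L = (22.5 × 49.3)/(22.5 + 49.3) = 15.45 kΩ.
Then V_out = V_in · R2'/(R1 + R2') = 26.3 × 15.45/87.45 = 4.646 V.

V_out ≈ 4.65 V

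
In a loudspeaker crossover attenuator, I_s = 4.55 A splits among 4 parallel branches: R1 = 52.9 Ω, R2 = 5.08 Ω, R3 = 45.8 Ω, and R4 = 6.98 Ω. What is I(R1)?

Total conductance ΣG = 1/52.9 + 1/5.08 + 1/45.8 + 1/6.98 = 0.3809 (units of 1/Ω).
Current divider: I(R1) = I_s · G_k/ΣG = 4.55 × (0.01890/0.3809) = 4.55 × 0.04963 = 0.2258 A.

I ≈ 0.226 A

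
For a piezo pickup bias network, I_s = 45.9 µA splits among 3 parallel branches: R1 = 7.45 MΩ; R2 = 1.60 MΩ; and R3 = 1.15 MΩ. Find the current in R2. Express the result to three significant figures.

I ≈ 17.6 µA

Total conductance ΣG = 1/7.45 + 1/1.60 + 1/1.15 = 1.629 (units of 1/MΩ).
Current divider: I(R2) = I_s · G_k/ΣG = 45.9 × (0.6250/1.629) = 45.9 × 0.3837 = 17.61 µA.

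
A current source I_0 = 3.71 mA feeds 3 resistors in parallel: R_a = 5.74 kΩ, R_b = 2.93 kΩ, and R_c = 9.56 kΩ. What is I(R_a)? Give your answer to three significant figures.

I ≈ 1.04 mA

ΣG = 1/5.74 + 1/2.93 + 1/9.56 = 0.6201.
R_a takes the fraction G_k/ΣG = 0.1742/0.6201 = 0.2809, so I = 3.71 × 0.2809 = 1.042 mA.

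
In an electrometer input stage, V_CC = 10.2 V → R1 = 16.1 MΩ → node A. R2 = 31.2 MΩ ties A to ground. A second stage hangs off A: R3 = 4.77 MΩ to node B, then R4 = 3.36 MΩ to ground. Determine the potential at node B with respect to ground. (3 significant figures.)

The second stage (R3 + R4 = 8.130 MΩ) loads node A in parallel with R2.
R2 ‖ (R3+R4) = 6.449 MΩ.
First divider: V_A = V_CC · 6.449/(16.1 + 6.449) = 2.917 V.
Stage 2 is unloaded, so V_B = V_A · R4/(R3+R4) = 2.917 × 3.36/8.130 = 1.206 V.

V_B ≈ 1.21 V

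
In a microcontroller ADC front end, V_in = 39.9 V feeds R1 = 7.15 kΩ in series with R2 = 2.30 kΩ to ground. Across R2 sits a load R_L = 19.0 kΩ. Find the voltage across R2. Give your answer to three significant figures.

V_out ≈ 8.90 V

R2 ‖ R_L = (2.30 × 19.0)/(2.30 + 19.0) = 2.052 kΩ.
Now apply the divider: V_out = 39.9 × 0.2230 = 8.896 V.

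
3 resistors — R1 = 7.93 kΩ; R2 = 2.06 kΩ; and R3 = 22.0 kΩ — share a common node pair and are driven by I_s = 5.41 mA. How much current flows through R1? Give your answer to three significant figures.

I ≈ 1.04 mA

Total conductance ΣG = 1/7.93 + 1/2.06 + 1/22.0 = 0.6570 (units of 1/kΩ).
By the current-divider rule, I = I_s · G_k/ΣG = 5.41 × 0.1919 = 1.038 mA.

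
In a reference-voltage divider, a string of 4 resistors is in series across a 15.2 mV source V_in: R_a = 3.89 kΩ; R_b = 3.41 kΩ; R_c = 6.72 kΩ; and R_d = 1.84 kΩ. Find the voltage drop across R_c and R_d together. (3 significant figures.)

Series total: ΣR = 3.89 + 3.41 + 6.72 + 1.84 = 15.86 kΩ.
R_{R_c..R_d} = 6.72 + 1.84 = 8.560 kΩ.
Voltage divider: V = V_in · (8.560 / 15.86) = 15.2 × 0.5397 = 8.204 mV.

V ≈ 8.20 mV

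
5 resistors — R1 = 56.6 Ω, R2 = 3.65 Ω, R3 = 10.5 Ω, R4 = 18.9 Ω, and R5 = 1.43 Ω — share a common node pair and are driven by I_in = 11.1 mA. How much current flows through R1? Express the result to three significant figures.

Total conductance ΣG = 1/56.6 + 1/3.65 + 1/10.5 + 1/18.9 + 1/1.43 = 1.139 (units of 1/Ω).
Current divider: I(R1) = I_in · G_k/ΣG = 11.1 × (0.01767/1.139) = 11.1 × 0.01551 = 0.1722 mA.

I ≈ 0.172 mA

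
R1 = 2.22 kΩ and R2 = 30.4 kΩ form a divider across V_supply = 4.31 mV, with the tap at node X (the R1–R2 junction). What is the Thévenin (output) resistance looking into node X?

R_th ≈ 2.07 kΩ

With V_supply suppressed (replaced by a short), R_th = R1 ‖ R2 = (2.220 × 30.4)/(2.220 + 30.4) = 2.069 kΩ.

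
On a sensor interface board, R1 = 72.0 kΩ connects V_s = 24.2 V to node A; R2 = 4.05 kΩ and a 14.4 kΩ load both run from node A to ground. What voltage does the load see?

V_out ≈ 1.02 V

The load sits in parallel with R2, giving an effective lower resistance R2' = R2·R_L/(R2+R_L) = 3.161 kΩ.
Now apply the divider: V_out = 24.2 × 0.04206 = 1.018 V.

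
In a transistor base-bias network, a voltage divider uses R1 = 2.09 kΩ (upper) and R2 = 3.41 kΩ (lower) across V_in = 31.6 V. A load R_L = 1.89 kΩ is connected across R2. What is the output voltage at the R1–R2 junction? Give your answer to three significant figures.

V_out ≈ 11.6 V

The load sits in parallel with R2, giving an effective lower resistance R2' = R2·R_L/(R2+R_L) = 1.216 kΩ.
Voltage divider with the loaded lower leg: V_out = 31.6 × 1.216/(2.09 + 1.216) = 31.6 × 0.3678 = 11.62 V.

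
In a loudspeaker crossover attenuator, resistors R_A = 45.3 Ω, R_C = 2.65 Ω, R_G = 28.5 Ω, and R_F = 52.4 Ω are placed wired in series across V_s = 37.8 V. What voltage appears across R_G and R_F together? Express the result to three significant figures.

V ≈ 23.7 V

Series total: ΣR = 45.3 + 2.65 + 28.5 + 52.4 = 128.8 Ω.
R_{R_G..R_F} = 28.5 + 52.4 = 80.90 Ω.
By the voltage-divider rule, V = 37.8 × 80.90/128.8 = 23.73 V.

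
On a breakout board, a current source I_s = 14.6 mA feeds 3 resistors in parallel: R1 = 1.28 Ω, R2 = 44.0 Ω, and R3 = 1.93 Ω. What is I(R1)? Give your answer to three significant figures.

ΣG = 1/1.28 + 1/44.0 + 1/1.93 = 1.322.
R1 takes the fraction G_k/ΣG = 0.7812/1.322 = 0.5909, so I = 14.6 × 0.5909 = 8.627 mA.

I ≈ 8.63 mA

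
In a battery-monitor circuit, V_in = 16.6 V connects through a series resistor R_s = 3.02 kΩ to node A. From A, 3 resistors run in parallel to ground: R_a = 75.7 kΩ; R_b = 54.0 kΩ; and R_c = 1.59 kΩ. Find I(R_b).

I ≈ 0.103 mA

Equivalent of the parallel group: R_p = 1.514 kΩ.
V_A by voltage divider: V_A = 16.6 × 1.514/(3.02 + 1.514) = 5.542 V.
I(R_b) = V_A / R_b = 5.542/54.0 = 0.1026 mA.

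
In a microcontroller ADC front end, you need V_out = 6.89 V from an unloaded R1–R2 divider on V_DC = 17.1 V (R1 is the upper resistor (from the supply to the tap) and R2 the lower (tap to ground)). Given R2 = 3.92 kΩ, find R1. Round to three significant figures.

R1 ≈ 5.81 kΩ

The divider ratio is R2/(R1+R2) = 6.89/17.1 = 0.4029.
R1 = R2·(1/k − 1) = 3.92 × 1.482 = 5.809 kΩ.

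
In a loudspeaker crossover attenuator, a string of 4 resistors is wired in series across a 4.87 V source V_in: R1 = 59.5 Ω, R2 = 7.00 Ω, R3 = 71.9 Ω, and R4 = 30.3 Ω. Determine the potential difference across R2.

Series total: ΣR = 59.5 + 7.00 + 71.9 + 30.3 = 168.7 Ω.
V = V_in · R/ΣR = 4.87 × 0.04149 = 0.2021 V.

V ≈ 0.202 V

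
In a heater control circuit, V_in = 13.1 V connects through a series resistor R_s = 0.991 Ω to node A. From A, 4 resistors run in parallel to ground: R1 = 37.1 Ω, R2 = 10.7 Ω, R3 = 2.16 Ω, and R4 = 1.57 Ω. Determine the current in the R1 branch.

I ≈ 0.160 A

Combine the parallel branches: R_p = (1/37.1 + 1/10.7 + 1/2.16 + 1/1.57)⁻¹ = 0.8195 Ω.
Node voltage V_A = V_in · R_p/(R_s + R_p) = 13.1 × 0.4526 = 5.929 V.
I(R1) = V_A / R1 = 5.929/37.1 = 0.1598 A.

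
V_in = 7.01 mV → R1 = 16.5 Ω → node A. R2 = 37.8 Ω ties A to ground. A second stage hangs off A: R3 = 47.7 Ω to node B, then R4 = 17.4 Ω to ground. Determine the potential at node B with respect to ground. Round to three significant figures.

V_B ≈ 1.11 mV

Looking into the second stage from A: R3 + R4 = 65.10 Ω appears in parallel with R2.
Effective lower resistance at A: R2 ‖ 65.10 = 23.91 Ω.
First divider: V_A = V_in · 23.91/(16.5 + 23.91) = 4.148 mV.
Then the unloaded second divider: V_B = V_A × R4/(R3+R4) = 4.148 × 0.2673 = 1.109 mV.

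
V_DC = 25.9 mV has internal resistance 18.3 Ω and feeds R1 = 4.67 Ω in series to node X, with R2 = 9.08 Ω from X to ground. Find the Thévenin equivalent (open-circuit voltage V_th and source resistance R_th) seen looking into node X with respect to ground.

V_th ≈ 7.34 mV, R_th ≈ 6.51 Ω

R1' = 18.3 + 4.67 = 22.97 Ω (source resistance + R1).
With X open, the divider is unloaded: V_th = 25.9 × 9.08/32.05 = 7.338 mV.
Zeroing V_DC shorts the top of R1' to ground, so R_th = R1' ‖ R2 = 6.508 Ω.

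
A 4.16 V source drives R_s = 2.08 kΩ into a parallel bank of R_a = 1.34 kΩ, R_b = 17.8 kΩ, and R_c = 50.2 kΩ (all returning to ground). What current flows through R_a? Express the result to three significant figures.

I ≈ 1.15 mA

Combine the parallel branches: R_p = (1/1.34 + 1/17.8 + 1/50.2)⁻¹ = 1.216 kΩ.
V_A by voltage divider: V_A = 4.16 × 1.216/(2.08 + 1.216) = 1.535 V.
I(R_a) = V_A / R_a = 1.535/1.34 = 1.145 mA.
(Check via current divider: I_total = 1.262 mA; share G_k/ΣG = 0.9075 → same result.)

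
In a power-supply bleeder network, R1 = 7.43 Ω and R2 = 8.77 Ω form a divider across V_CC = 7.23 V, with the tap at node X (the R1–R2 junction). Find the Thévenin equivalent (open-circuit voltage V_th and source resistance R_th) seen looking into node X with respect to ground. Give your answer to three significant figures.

V_th ≈ 3.91 V, R_th ≈ 4.02 Ω

Open-circuit (no load on X): V_th = V_CC · R2/(R1 + R2) = 7.23 × 8.77/(7.430 + 8.77) = 3.914 V.
With V_CC suppressed (replaced by a short), R_th = R1 ‖ R2 = (7.430 × 8.77)/(7.430 + 8.77) = 4.022 Ω.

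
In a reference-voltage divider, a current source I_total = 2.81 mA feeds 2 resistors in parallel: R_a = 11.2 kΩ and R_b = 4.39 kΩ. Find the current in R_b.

I ≈ 2.02 mA

For two parallel branches, I_k = I_total · (other R)/(sum of R).
So I = 2.81 × 11.2/15.59 = 2.019 mA.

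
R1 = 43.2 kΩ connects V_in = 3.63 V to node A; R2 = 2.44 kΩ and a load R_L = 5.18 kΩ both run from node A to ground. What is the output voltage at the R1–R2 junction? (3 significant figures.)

V_out ≈ 0.134 V

R2 ‖ R_L = (2.44 × 5.18)/(2.44 + 5.18) = 1.659 kΩ.
Now apply the divider: V_out = 3.63 × 0.03698 = 0.1342 V.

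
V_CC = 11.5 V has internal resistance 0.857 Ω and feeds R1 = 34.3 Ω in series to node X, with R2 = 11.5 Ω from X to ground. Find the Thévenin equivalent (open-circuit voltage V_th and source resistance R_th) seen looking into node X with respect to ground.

R1' = 0.857 + 34.3 = 35.16 Ω (source resistance + R1).
V_th is the unloaded tap voltage: V_CC · R2/(R1'+R2) = 11.5 × 0.2465 = 2.835 V.
With V_CC suppressed (replaced by a short), R_th = R1' ‖ R2 = (35.16 × 11.5)/(35.16 + 11.5) = 8.665 Ω.

V_th ≈ 2.83 V, R_th ≈ 8.67 Ω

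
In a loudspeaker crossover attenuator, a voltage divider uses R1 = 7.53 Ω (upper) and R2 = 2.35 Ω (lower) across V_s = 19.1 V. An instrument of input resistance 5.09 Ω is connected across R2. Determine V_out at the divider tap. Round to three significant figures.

The load sits in parallel with R2, giving an effective lower resistance R2' = R2·R_L/(R2+R_L) = 1.608 Ω.
Now apply the divider: V_out = 19.1 × 0.1759 = 3.361 V.

V_out ≈ 3.36 V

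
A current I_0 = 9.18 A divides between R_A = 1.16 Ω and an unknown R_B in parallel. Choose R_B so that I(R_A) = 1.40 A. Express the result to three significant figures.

Two-branch current divider: I_A = I_0 · R_B/(R_A + R_B).
1.40/9.18 = R_B/(R_A + R_B) → R_B = R_A · (0.1525)/(1 − 0.1525) = 1.16 × 0.1799 = 0.2087 Ω.

R_B ≈ 0.209 Ω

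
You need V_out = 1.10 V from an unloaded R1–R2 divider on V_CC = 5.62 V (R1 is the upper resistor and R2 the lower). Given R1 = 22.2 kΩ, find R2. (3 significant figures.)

R2 ≈ 5.40 kΩ

Required fraction k = V_out/V_CC = 0.1957.
Rearranging, R2 = R1·k/(1−k) = 22.2 × 0.2434 = 5.403 kΩ.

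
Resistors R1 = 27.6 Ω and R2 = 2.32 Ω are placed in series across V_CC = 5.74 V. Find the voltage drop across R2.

V ≈ 0.445 V

Series total: ΣR = 27.6 + 2.32 = 29.92 Ω.
Voltage divider: V = V_CC · (2.320 / 29.92) = 5.74 × 0.07754 = 0.4451 V.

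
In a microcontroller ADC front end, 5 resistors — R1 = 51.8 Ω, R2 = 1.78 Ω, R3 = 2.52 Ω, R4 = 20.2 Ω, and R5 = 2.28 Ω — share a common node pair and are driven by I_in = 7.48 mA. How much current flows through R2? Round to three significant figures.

Total conductance ΣG = 1/51.8 + 1/1.78 + 1/2.52 + 1/20.2 + 1/2.28 = 1.466 (units of 1/Ω).
By the current-divider rule, I = I_in · G_k/ΣG = 7.48 × 0.3832 = 2.866 mA.

I ≈ 2.87 mA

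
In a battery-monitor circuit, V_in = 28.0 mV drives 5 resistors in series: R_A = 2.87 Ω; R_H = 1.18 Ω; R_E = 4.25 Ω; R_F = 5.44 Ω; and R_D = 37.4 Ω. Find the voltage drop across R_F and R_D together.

ΣR = 2.87 + 1.18 + 4.25 + 5.44 + 37.4 = 51.14 Ω.
R_{R_F..R_D} = 5.44 + 37.4 = 42.84 Ω.
Voltage divider: V = V_in · (42.84 / 51.14) = 28.0 × 0.8377 = 23.46 mV.

V ≈ 23.5 mV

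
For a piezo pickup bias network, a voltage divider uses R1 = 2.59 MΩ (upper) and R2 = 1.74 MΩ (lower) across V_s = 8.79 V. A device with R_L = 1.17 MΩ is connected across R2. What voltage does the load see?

V_out ≈ 1.87 V

The load sits in parallel with R2, giving an effective lower resistance R2' = R2·R_L/(R2+R_L) = 0.6996 MΩ.
Then V_out = V_s · R2'/(R1 + R2') = 8.79 × 0.6996/3.290 = 1.869 V.
(Unloaded it would be 3.53 V; the load pulls it down.)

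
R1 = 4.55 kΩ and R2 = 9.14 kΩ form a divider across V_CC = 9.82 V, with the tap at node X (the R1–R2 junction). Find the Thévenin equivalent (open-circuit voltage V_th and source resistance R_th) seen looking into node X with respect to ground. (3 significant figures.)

V_th ≈ 6.56 V, R_th ≈ 3.04 kΩ

V_th is the unloaded tap voltage: V_CC · R2/(R1+R2) = 9.82 × 0.6676 = 6.556 V.
Zeroing V_CC shorts the top of R1 to ground, so R_th = R1 ‖ R2 = 3.038 kΩ.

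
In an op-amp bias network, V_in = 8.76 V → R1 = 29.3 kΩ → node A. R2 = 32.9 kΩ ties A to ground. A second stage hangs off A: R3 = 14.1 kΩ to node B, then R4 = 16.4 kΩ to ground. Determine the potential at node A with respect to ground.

V_A ≈ 3.07 V

The second stage (R3 + R4 = 30.50 kΩ) loads node A in parallel with R2.
Effective lower resistance at A: R2 ‖ 30.50 = 15.83 kΩ.
First divider: V_A = V_in · 15.83/(29.3 + 15.83) = 3.072 V.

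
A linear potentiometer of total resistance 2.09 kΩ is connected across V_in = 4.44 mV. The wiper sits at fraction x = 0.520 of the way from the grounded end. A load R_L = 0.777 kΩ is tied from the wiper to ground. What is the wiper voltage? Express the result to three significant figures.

The pot divides into 1.003 kΩ above the wiper and 1.087 kΩ below.
R_L loads the lower segment: effective lower R = 0.4531 kΩ.
Then V_out = V_in · 0.4531/(1.003 + 0.4531) = 1.381 mV.

V_out ≈ 1.38 mV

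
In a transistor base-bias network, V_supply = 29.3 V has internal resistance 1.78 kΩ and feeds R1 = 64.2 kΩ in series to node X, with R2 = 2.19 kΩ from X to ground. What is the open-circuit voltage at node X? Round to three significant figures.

V_th ≈ 0.941 V

R1' = 1.78 + 64.2 = 65.98 kΩ (source resistance + R1).
With X open, the divider is unloaded: V_th = 29.3 × 2.19/68.17 = 0.9413 V.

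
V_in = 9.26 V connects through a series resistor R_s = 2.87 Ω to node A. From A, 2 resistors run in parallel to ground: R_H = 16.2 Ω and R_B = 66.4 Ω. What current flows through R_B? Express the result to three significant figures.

Equivalent of the parallel group: R_p = 13.02 Ω.
V_A by voltage divider: V_A = 9.26 × 13.02/(2.87 + 13.02) = 7.588 V.
I(R_B) = V_A / R_B = 7.588/66.4 = 0.1143 A.
(Equivalently: I_total = 0.5827 A, then current-divider fraction G_k/ΣG = 0.1961.)

I ≈ 0.114 A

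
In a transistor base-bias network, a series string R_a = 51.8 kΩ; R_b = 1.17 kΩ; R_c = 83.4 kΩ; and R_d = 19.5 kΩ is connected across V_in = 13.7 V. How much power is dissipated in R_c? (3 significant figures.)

P ≈ 0.644 mW

Series current I = V_in/ΣR = 13.7/155.9 = 0.08789 mA.
P = I²R = 0.007725 × 83.4 = 0.6443 mW.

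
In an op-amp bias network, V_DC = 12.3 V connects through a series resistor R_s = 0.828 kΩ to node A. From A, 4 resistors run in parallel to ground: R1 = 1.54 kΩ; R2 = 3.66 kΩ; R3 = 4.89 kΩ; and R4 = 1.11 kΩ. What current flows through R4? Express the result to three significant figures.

I ≈ 4.14 mA

Combine the parallel branches: R_p = (1/1.54 + 1/3.66 + 1/4.89 + 1/1.11)⁻¹ = 0.4931 kΩ.
Node voltage V_A = V_DC · R_p/(R_s + R_p) = 12.3 × 0.3733 = 4.591 V.
Branch current I = V_A/R4 = 4.591/1.11 = 4.136 mA.
(Check via current divider: I_total = 9.310 mA; share G_k/ΣG = 0.4442 → same result.)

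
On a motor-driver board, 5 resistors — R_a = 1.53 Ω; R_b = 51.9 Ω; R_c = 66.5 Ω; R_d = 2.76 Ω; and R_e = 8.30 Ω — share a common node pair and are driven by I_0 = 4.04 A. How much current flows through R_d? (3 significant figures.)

I ≈ 1.25 A

Conductances: ΣG = 1/1.53 + 1/51.9 + 1/66.5 + 1/2.76 + 1/8.30 = 1.171 (1/Ω).
R_d takes the fraction G_k/ΣG = 0.3623/1.171 = 0.3095, so I = 4.04 × 0.3095 = 1.250 A.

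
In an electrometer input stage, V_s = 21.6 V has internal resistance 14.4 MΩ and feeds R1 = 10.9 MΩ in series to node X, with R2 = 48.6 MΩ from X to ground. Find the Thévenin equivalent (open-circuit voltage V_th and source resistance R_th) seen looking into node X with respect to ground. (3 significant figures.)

R1' = 14.4 + 10.9 = 25.30 MΩ (source resistance + R1).
V_th is the unloaded tap voltage: V_s · R2/(R1'+R2) = 21.6 × 0.6576 = 14.21 V.
Zeroing V_s shorts the top of R1' to ground, so R_th = R1' ‖ R2 = 16.64 MΩ.

V_th ≈ 14.2 V, R_th ≈ 16.6 MΩ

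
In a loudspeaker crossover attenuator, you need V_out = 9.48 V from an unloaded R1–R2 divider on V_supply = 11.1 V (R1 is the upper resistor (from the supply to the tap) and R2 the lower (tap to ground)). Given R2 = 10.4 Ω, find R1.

Required fraction k = V_out/V_supply = 0.8541.
Rearranging, R1 = R2·(1−k)/k = 10.4 × 0.1709 = 1.777 Ω.

R1 ≈ 1.78 Ω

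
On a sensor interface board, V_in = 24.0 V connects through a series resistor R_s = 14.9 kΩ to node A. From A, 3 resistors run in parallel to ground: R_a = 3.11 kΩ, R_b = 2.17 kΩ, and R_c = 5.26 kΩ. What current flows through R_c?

I ≈ 0.295 mA

Parallel bank: R_p = 1/(1/3.11 + 1/2.17 + 1/5.26) = 1.028 kΩ.
Node voltage V_A = V_in · R_p/(R_s + R_p) = 24.0 × 0.06456 = 1.549 V.
Branch current I = V_A/R_c = 1.549/5.26 = 0.2946 mA.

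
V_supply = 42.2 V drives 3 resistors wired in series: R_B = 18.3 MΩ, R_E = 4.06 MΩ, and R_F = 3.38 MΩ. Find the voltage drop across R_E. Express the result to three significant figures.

V ≈ 6.66 V

ΣR = 18.3 + 4.06 + 3.38 = 25.74 MΩ.
By the voltage-divider rule, V = 42.2 × 4.060/25.74 = 6.656 V.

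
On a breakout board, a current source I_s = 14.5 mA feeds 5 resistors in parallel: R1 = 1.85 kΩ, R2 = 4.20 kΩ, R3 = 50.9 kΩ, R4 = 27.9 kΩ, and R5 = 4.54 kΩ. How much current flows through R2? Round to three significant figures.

Conductances: ΣG = 1/1.85 + 1/4.20 + 1/50.9 + 1/27.9 + 1/4.54 = 1.054 (1/kΩ).
R2 takes the fraction G_k/ΣG = 0.2381/1.054 = 0.2258, so I = 14.5 × 0.2258 = 3.274 mA.

I ≈ 3.27 mA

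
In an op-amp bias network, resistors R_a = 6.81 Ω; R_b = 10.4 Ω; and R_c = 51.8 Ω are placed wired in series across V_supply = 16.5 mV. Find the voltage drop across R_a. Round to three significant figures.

V ≈ 1.63 mV

Total series resistance ΣR = 6.81 + 10.4 + 51.8 = 69.01 Ω.
By the voltage-divider rule, V = 16.5 × 6.810/69.01 = 1.628 mV.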